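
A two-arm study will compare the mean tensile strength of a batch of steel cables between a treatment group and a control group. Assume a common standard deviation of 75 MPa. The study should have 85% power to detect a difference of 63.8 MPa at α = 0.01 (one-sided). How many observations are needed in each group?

For two equal groups, n per group = 2·((z_α + z_β)·σ/δ)².
z_α = 2.326; z_β = 1.036 (power 85%).
n = 2 × (3.362 × 75 / 63.8)² = 2 × 15.62 = 31.24
Round up: n = 32 per group.

32 per group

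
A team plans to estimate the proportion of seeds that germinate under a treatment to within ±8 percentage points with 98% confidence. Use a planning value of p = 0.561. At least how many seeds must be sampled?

For a proportion with margin E = 0.08 at 98% confidence, z = 2.326.
n = p̂(1−p̂)(z/E)² = 0.561 × 0.439 × (2.326/0.08)² = 208.19
Round up: n = 209.

n = 209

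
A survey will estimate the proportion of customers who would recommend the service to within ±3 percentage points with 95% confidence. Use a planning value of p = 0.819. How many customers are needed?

For a proportion with margin E = 0.03 at 95% confidence, z = 1.960.
n = p̂(1−p̂)(z/E)² = 0.819 × 0.181 × (1.960/0.03)² = 632.75
Round up: n = 633.

633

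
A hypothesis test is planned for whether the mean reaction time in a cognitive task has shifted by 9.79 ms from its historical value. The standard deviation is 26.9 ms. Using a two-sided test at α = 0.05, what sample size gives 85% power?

68

For a one-sample z-test, n = ((z_{α/2} + z_β)·σ/δ)².
z_{α/2} = 1.960 (two-sided α = 0.05); z_β = 1.036 (power 85% → β = 0.15).
n = (2.996 × 26.9 / 9.79)² = 67.77
Round up: n = 68.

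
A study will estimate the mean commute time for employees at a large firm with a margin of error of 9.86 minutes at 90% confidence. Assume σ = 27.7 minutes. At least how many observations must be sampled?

22

For a mean, the margin of error is E = z·σ/√n, so n = (zσ/E)².
At 90% confidence, z = 1.645.
n = (1.645 × 27.7 / 9.86)² = 21.36
Round up: n = 22.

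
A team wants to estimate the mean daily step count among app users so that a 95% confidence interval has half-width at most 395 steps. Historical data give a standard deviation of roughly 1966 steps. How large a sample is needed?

96

For a mean, the margin of error is E = z·σ/√n, so n = (zσ/E)².
At 95% confidence, z = 1.960.
n = (1.960 × 1966 / 395)² = 95.17
Round up: n = 96.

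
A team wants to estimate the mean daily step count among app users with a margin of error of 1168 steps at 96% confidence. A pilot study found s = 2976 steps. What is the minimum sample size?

For a mean, the margin of error is E = z·σ/√n, so n = (zσ/E)².
At 96% confidence, z = 2.054.
n = (2.054 × 2976 / 1168)² = 27.39
Round up: n = 28.

28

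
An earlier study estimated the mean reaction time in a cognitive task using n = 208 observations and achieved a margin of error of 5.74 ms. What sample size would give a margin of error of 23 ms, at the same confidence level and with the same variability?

Margin of error scales as 1/√n, so n₂ = n₁·(E₁/E₂)².
n₂ = 208 × (5.74/23)² = 208 × 0.06228 = 12.95
Round up: n₂ = 13.

n = 13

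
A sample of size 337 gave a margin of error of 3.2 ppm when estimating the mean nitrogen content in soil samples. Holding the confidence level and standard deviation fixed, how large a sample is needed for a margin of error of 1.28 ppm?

Margin of error scales as 1/√n, so n₂ = n₁·(E₁/E₂)².
n₂ = 337 × (3.2/1.28)² = 337 × 6.25 = 2106.25
Round up: n₂ = 2107.

2107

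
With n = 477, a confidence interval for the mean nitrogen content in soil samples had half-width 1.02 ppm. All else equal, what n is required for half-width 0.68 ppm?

Margin of error scales as 1/√n, so n₂ = n₁·(E₁/E₂)².
n₂ = 477 × (1.02/0.68)² = 477 × 2.25 = 1073.25
Round up: n₂ = 1074.

1074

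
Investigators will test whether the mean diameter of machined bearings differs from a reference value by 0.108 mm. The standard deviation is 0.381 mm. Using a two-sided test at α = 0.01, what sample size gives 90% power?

For a one-sample z-test, n = ((z_{α/2} + z_β)·σ/δ)².
z_{α/2} = 2.576 (two-sided α = 0.01); z_β = 1.282 (power 90% → β = 0.1).
n = (3.858 × 0.381 / 0.108)² = 185.24
Round up: n = 186.

n = 186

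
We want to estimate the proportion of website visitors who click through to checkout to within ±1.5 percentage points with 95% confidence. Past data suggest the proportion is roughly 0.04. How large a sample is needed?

For a proportion with margin E = 0.015 at 95% confidence, z = 1.960.
n = p̂(1−p̂)(z/E)² = 0.04 × 0.96 × (1.960/0.015)² = 655.63
Round up: n = 656.

656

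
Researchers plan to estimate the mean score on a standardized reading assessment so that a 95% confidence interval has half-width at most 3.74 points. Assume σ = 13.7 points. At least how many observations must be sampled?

52

For a mean, the margin of error is E = z·σ/√n, so n = (zσ/E)².
At 95% confidence, z = 1.960.
n = (1.960 × 13.7 / 3.74)² = 51.55
Round up: n = 52.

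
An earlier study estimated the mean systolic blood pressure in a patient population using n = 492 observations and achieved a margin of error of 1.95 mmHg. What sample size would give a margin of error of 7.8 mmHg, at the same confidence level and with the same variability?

Margin of error scales as 1/√n, so n₂ = n₁·(E₁/E₂)².
n₂ = 492 × (1.95/7.8)² = 492 × 0.0625 = 30.75
Round up: n₂ = 31.

n = 31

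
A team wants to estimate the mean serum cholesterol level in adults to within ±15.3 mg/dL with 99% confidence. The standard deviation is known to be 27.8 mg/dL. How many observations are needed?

22

For a mean, the margin of error is E = z·σ/√n, so n = (zσ/E)².
At 99% confidence, z = 2.576.
n = (2.576 × 27.8 / 15.3)² = 21.91
Round up: n = 22.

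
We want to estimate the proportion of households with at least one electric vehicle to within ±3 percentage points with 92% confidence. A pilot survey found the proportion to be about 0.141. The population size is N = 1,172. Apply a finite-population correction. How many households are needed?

For a proportion with margin E = 0.03 at 92% confidence, z = 1.751.
n = p̂(1−p̂)(z/E)² = 0.141 × 0.859 × (1.751/0.03)² = 412.61 — call this n₀.
Finite-population correction with N = 1,172: n = n₀ / (1 + (n₀−1)/N) = 412.61 / 1.351 = 305.41
Round up: n = 306.

306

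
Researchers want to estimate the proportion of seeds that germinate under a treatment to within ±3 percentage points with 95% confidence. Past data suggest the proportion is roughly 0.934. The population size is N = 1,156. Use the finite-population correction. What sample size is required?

For a proportion with margin E = 0.03 at 95% confidence, z = 1.960.
n = p̂(1−p̂)(z/E)² = 0.934 × 0.066 × (1.960/0.03)² = 263.12 — call this n₀.
Finite-population correction with N = 1,156: n = n₀ / (1 + (n₀−1)/N) = 263.12 / 1.227 = 214.44
Round up: n = 215.

n = 215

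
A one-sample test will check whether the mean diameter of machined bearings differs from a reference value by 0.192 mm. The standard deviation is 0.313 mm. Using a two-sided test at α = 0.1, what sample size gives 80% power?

n = 17

For a one-sample z-test, n = ((z_{α/2} + z_β)·σ/δ)².
z_{α/2} = 1.645 (two-sided α = 0.1); z_β = 0.842 (power 80% → β = 0.2).
n = (2.487 × 0.313 / 0.192)² = 16.44
Round up: n = 17.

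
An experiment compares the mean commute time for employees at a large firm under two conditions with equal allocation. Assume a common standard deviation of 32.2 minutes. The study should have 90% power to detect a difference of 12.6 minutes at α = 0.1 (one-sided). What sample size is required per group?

For two equal groups, n per group = 2·((z_α + z_β)·σ/δ)².
z_α = 1.282; z_β = 1.282 (power 90%).
n = 2 × (2.564 × 32.2 / 12.6)² = 2 × 42.93 = 85.86
Round up: n = 86 per group.

86 per group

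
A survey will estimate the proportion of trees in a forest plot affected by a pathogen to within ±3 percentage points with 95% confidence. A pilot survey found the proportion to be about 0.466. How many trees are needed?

For a proportion with margin E = 0.03 at 95% confidence, z = 1.960.
n = p̂(1−p̂)(z/E)² = 0.466 × 0.534 × (1.960/0.03)² = 1062.18
Round up: n = 1063.

n = 1063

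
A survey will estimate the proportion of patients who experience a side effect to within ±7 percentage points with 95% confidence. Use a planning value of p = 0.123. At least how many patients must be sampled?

For a proportion with margin E = 0.07 at 95% confidence, z = 1.960.
n = p̂(1−p̂)(z/E)² = 0.123 × 0.877 × (1.960/0.07)² = 84.57
Round up: n = 85.

n = 85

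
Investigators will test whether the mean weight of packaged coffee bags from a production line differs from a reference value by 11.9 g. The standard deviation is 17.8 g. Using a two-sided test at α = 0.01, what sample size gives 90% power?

For a one-sample z-test, n = ((z_{α/2} + z_β)·σ/δ)².
z_{α/2} = 2.576 (two-sided α = 0.01); z_β = 1.282 (power 90% → β = 0.1).
n = (3.858 × 17.8 / 11.9)² = 33.30
Round up: n = 34.

34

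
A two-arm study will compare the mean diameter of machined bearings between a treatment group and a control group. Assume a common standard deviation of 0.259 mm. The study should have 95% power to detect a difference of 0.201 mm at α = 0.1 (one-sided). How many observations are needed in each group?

For two equal groups, n per group = 2·((z_α + z_β)·σ/δ)².
z_α = 1.282; z_β = 1.645 (power 95%).
n = 2 × (2.927 × 0.259 / 0.201)² = 2 × 14.23 = 28.46
Round up: n = 29 per group.

29 per group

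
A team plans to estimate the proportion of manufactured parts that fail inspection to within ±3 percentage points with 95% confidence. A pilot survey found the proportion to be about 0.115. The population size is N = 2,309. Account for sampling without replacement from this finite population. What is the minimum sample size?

For a proportion with margin E = 0.03 at 95% confidence, z = 1.960.
n = p̂(1−p̂)(z/E)² = 0.115 × 0.885 × (1.960/0.03)² = 434.42 — call this n₀.
Finite-population correction with N = 2,309: n = n₀ / (1 + (n₀−1)/N) = 434.42 / 1.188 = 365.67
Round up: n = 366.

n = 366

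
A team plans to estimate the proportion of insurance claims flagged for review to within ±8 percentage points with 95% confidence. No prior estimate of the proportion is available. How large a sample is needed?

For a proportion with margin E = 0.08 at 95% confidence, z = 1.960.
With no prior estimate, use p = 0.5, which maximizes p(1−p) at 0.25.
n = 0.25 × (z/E)² = 0.25 × (1.960/0.08)² = 150.06
Round up: n = 151.

151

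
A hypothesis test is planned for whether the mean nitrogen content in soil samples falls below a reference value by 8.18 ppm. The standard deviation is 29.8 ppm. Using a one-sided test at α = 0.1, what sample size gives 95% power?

114

For a one-sample z-test, n = ((z_α + z_β)·σ/δ)².
z_α = 1.282 (one-sided α = 0.1); z_β = 1.645 (power 95% → β = 0.05).
n = (2.927 × 29.8 / 8.18)² = 113.70
Round up: n = 114.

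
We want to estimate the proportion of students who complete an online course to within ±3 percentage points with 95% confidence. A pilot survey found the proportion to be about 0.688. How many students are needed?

n = 917

For a proportion with margin E = 0.03 at 95% confidence, z = 1.960.
n = p̂(1−p̂)(z/E)² = 0.688 × 0.312 × (1.960/0.03)² = 916.25
Round up: n = 917.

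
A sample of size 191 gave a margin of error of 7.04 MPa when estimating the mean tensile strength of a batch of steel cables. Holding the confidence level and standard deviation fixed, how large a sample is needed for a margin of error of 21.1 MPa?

Margin of error scales as 1/√n, so n₂ = n₁·(E₁/E₂)².
n₂ = 191 × (7.04/21.1)² = 191 × 0.1113 = 21.26
Round up: n₂ = 22.

22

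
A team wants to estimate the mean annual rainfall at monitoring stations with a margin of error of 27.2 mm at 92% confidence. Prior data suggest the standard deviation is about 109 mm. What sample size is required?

For a mean, the margin of error is E = z·σ/√n, so n = (zσ/E)².
At 92% confidence, z = 1.751.
n = (1.751 × 109 / 27.2)² = 49.24
Round up: n = 50.

50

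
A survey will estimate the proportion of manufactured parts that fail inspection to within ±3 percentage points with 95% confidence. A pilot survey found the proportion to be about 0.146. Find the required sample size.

533

For a proportion with margin E = 0.03 at 95% confidence, z = 1.960.
n = p̂(1−p̂)(z/E)² = 0.146 × 0.854 × (1.960/0.03)² = 532.21
Round up: n = 533.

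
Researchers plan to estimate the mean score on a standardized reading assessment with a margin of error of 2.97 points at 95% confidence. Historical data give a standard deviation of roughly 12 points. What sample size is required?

For a mean, the margin of error is E = z·σ/√n, so n = (zσ/E)².
At 95% confidence, z = 1.960.
n = (1.960 × 12 / 2.97)² = 62.71
Round up: n = 63.

63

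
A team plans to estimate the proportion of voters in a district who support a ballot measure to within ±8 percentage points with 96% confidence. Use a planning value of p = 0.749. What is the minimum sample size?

124

For a proportion with margin E = 0.08 at 96% confidence, z = 2.054.
n = p̂(1−p̂)(z/E)² = 0.749 × 0.251 × (2.054/0.08)² = 123.93
Round up: n = 124.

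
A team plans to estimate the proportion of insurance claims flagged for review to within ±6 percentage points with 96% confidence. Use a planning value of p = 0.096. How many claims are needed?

For a proportion with margin E = 0.06 at 96% confidence, z = 2.054.
n = p̂(1−p̂)(z/E)² = 0.096 × 0.904 × (2.054/0.06)² = 101.70
Round up: n = 102.

102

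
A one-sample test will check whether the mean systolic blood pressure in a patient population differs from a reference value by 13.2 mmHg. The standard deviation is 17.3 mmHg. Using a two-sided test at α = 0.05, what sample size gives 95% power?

23

For a one-sample z-test, n = ((z_{α/2} + z_β)·σ/δ)².
z_{α/2} = 1.960 (two-sided α = 0.05); z_β = 1.645 (power 95% → β = 0.05).
n = (3.605 × 17.3 / 13.2)² = 22.32
Round up: n = 23.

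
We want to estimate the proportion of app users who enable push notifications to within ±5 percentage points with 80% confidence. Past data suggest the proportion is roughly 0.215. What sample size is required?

For a proportion with margin E = 0.05 at 80% confidence, z = 1.282.
n = p̂(1−p̂)(z/E)² = 0.215 × 0.785 × (1.282/0.05)² = 110.95
Round up: n = 111.

111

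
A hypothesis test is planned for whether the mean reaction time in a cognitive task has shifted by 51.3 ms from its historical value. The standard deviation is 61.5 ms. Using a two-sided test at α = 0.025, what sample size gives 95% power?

n = 22

For a one-sample z-test, n = ((z_{α/2} + z_β)·σ/δ)².
z_{α/2} = 2.241 (two-sided α = 0.025); z_β = 1.645 (power 95% → β = 0.05).
n = (3.886 × 61.5 / 51.3)² = 21.70
Round up: n = 22.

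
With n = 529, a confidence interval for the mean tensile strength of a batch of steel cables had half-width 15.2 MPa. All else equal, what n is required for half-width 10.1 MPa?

Margin of error scales as 1/√n, so n₂ = n₁·(E₁/E₂)².
n₂ = 529 × (15.2/10.1)² = 529 × 2.265 = 1198.19
Round up: n₂ = 1199.

n = 1199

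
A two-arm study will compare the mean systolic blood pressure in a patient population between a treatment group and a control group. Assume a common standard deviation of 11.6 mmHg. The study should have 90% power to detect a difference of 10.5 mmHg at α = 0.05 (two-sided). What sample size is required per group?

26 per group

For two equal groups, n per group = 2·((z_{α/2} + z_β)·σ/δ)².
z_{α/2} = 1.960; z_β = 1.282 (power 90%).
n = 2 × (3.242 × 11.6 / 10.5)² = 2 × 12.83 = 25.66
Round up: n = 26 per group.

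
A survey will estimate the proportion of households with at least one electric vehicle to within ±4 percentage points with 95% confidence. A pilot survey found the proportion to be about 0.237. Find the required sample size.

n = 435

For a proportion with margin E = 0.04 at 95% confidence, z = 1.960.
n = p̂(1−p̂)(z/E)² = 0.237 × 0.763 × (1.960/0.04)² = 434.18
Round up: n = 435.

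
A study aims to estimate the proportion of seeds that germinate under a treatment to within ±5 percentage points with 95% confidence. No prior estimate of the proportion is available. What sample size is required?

For a proportion with margin E = 0.05 at 95% confidence, z = 1.960.
With no prior estimate, use p = 0.5, which maximizes p(1−p) at 0.25.
n = 0.25 × (z/E)² = 0.25 × (1.960/0.05)² = 384.16
Round up: n = 385.

385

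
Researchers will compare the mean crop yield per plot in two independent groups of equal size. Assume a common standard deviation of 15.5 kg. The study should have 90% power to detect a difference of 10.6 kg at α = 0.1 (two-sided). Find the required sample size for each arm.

37 per group

For two equal groups, n per group = 2·((z_{α/2} + z_β)·σ/δ)².
z_{α/2} = 1.645; z_β = 1.282 (power 90%).
n = 2 × (2.927 × 15.5 / 10.6)² = 2 × 18.32 = 36.64
Round up: n = 37 per group.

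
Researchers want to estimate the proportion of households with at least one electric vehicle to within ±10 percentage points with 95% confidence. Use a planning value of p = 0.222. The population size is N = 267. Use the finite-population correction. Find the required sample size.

For a proportion with margin E = 0.1 at 95% confidence, z = 1.960.
n = p̂(1−p̂)(z/E)² = 0.222 × 0.778 × (1.960/0.1)² = 66.35 — call this n₀.
Finite-population correction with N = 267: n = n₀ / (1 + (n₀−1)/N) = 66.35 / 1.245 = 53.29
Round up: n = 54.

54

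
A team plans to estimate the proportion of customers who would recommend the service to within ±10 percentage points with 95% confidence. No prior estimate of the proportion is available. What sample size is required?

For a proportion with margin E = 0.1 at 95% confidence, z = 1.960.
With no prior estimate, use p = 0.5, which maximizes p(1−p) at 0.25.
n = 0.25 × (z/E)² = 0.25 × (1.960/0.1)² = 96.04
Round up: n = 97.

97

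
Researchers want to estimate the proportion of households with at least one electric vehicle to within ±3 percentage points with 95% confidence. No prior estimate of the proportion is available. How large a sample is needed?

1068

For a proportion with margin E = 0.03 at 95% confidence, z = 1.960.
With no prior estimate, use p = 0.5, which maximizes p(1−p) at 0.25.
n = 0.25 × (z/E)² = 0.25 × (1.960/0.03)² = 1067.11
Round up: n = 1068.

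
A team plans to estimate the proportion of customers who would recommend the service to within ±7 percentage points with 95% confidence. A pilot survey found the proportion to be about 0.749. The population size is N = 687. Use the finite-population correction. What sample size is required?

122

For a proportion with margin E = 0.07 at 95% confidence, z = 1.960.
n = p̂(1−p̂)(z/E)² = 0.749 × 0.251 × (1.960/0.07)² = 147.39 — call this n₀.
Finite-population correction with N = 687: n = n₀ / (1 + (n₀−1)/N) = 147.39 / 1.213 = 121.51
Round up: n = 122.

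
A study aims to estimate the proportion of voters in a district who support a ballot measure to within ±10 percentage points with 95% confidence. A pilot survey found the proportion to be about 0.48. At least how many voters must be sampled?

For a proportion with margin E = 0.1 at 95% confidence, z = 1.960.
n = p̂(1−p̂)(z/E)² = 0.48 × 0.52 × (1.960/0.1)² = 95.89
Round up: n = 96.

96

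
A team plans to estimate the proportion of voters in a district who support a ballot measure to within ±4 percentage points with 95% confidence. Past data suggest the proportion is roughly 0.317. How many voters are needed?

For a proportion with margin E = 0.04 at 95% confidence, z = 1.960.
n = p̂(1−p̂)(z/E)² = 0.317 × 0.683 × (1.960/0.04)² = 519.84
Round up: n = 520.

n = 520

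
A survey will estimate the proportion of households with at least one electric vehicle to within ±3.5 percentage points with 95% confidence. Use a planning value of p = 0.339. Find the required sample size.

703

For a proportion with margin E = 0.035 at 95% confidence, z = 1.960.
n = p̂(1−p̂)(z/E)² = 0.339 × 0.661 × (1.960/0.035)² = 702.71
Round up: n = 703.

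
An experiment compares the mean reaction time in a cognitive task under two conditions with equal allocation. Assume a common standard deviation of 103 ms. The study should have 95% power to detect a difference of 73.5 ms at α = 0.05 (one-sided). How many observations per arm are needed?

For two equal groups, n per group = 2·((z_α + z_β)·σ/δ)².
z_α = 1.645; z_β = 1.645 (power 95%).
n = 2 × (3.290 × 103 / 73.5)² = 2 × 21.26 = 42.52
Round up: n = 43 per group.

43 per group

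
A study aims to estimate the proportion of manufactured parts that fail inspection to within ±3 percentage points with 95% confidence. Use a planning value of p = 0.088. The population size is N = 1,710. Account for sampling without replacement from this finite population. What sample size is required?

286

For a proportion with margin E = 0.03 at 95% confidence, z = 1.960.
n = p̂(1−p̂)(z/E)² = 0.088 × 0.912 × (1.960/0.03)² = 342.57 — call this n₀.
Finite-population correction with N = 1,710: n = n₀ / (1 + (n₀−1)/N) = 342.57 / 1.2 = 285.48
Round up: n = 286.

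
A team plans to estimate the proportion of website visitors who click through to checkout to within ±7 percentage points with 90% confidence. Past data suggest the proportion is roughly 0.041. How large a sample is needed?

22

For a proportion with margin E = 0.07 at 90% confidence, z = 1.645.
n = p̂(1−p̂)(z/E)² = 0.041 × 0.959 × (1.645/0.07)² = 21.71
Round up: n = 22.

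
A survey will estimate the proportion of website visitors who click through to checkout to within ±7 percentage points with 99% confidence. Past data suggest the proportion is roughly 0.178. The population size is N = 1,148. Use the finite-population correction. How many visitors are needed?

n = 170

For a proportion with margin E = 0.07 at 99% confidence, z = 2.576.
n = p̂(1−p̂)(z/E)² = 0.178 × 0.822 × (2.576/0.07)² = 198.15 — call this n₀.
Finite-population correction with N = 1,148: n = n₀ / (1 + (n₀−1)/N) = 198.15 / 1.172 = 169.07
Round up: n = 170.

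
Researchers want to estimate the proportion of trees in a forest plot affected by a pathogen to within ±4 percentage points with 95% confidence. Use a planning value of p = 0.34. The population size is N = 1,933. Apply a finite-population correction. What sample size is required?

For a proportion with margin E = 0.04 at 95% confidence, z = 1.960.
n = p̂(1−p̂)(z/E)² = 0.34 × 0.66 × (1.960/0.04)² = 538.78 — call this n₀.
Finite-population correction with N = 1,933: n = n₀ / (1 + (n₀−1)/N) = 538.78 / 1.278 = 421.58
Round up: n = 422.

n = 422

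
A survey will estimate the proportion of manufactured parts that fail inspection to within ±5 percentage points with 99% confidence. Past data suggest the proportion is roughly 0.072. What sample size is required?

n = 178

For a proportion with margin E = 0.05 at 99% confidence, z = 2.576.
n = p̂(1−p̂)(z/E)² = 0.072 × 0.928 × (2.576/0.05)² = 177.35
Round up: n = 178.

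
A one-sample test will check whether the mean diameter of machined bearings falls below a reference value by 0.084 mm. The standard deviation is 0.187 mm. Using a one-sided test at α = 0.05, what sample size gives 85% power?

36

For a one-sample z-test, n = ((z_α + z_β)·σ/δ)².
z_α = 1.645 (one-sided α = 0.05); z_β = 1.036 (power 85% → β = 0.15).
n = (2.681 × 0.187 / 0.084)² = 35.62
Round up: n = 36.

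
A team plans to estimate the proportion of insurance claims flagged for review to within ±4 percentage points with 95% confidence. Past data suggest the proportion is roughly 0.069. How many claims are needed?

155

For a proportion with margin E = 0.04 at 95% confidence, z = 1.960.
n = p̂(1−p̂)(z/E)² = 0.069 × 0.931 × (1.960/0.04)² = 154.24
Round up: n = 155.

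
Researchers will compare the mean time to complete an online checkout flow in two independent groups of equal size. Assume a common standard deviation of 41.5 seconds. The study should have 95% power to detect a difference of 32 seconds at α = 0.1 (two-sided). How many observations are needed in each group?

37 per group

For two equal groups, n per group = 2·((z_{α/2} + z_β)·σ/δ)².
z_{α/2} = 1.645; z_β = 1.645 (power 95%).
n = 2 × (3.290 × 41.5 / 32)² = 2 × 18.20 = 36.40
Round up: n = 37 per group.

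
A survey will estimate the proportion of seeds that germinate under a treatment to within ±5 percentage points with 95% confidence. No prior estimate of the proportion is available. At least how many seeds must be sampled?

For a proportion with margin E = 0.05 at 95% confidence, z = 1.960.
With no prior estimate, use p = 0.5, which maximizes p(1−p) at 0.25.
n = 0.25 × (z/E)² = 0.25 × (1.960/0.05)² = 384.16
Round up: n = 385.

n = 385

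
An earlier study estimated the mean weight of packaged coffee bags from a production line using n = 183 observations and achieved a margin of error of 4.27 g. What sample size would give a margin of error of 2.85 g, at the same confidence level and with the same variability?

411

Margin of error scales as 1/√n, so n₂ = n₁·(E₁/E₂)².
n₂ = 183 × (4.27/2.85)² = 183 × 2.245 = 410.84
Round up: n₂ = 411.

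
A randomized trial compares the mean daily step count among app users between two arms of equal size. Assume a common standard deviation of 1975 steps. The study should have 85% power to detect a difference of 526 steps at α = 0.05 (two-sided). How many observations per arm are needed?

254 per group

For two equal groups, n per group = 2·((z_{α/2} + z_β)·σ/δ)².
z_{α/2} = 1.960; z_β = 1.036 (power 85%).
n = 2 × (2.996 × 1975 / 526)² = 2 × 126.55 = 253.10
Round up: n = 254 per group.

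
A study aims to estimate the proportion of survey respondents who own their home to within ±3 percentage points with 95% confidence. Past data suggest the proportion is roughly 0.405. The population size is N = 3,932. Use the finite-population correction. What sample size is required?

For a proportion with margin E = 0.03 at 95% confidence, z = 1.960.
n = p̂(1−p̂)(z/E)² = 0.405 × 0.595 × (1.960/0.03)² = 1028.59 — call this n₀.
Finite-population correction with N = 3,932: n = n₀ / (1 + (n₀−1)/N) = 1028.59 / 1.261 = 815.69
Round up: n = 816.

n = 816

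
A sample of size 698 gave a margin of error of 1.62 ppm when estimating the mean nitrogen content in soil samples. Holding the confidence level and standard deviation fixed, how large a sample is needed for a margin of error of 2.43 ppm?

311

Margin of error scales as 1/√n, so n₂ = n₁·(E₁/E₂)².
n₂ = 698 × (1.62/2.43)² = 698 × 0.4444 = 310.19
Round up: n₂ = 311.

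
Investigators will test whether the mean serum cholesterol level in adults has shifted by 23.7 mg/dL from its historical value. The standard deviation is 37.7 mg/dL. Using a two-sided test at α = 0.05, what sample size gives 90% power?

For a one-sample z-test, n = ((z_{α/2} + z_β)·σ/δ)².
z_{α/2} = 1.960 (two-sided α = 0.05); z_β = 1.282 (power 90% → β = 0.1).
n = (3.242 × 37.7 / 23.7)² = 26.60
Round up: n = 27.

n = 27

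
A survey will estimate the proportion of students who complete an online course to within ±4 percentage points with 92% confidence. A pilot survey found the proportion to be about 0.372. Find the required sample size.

n = 448

For a proportion with margin E = 0.04 at 92% confidence, z = 1.751.
n = p̂(1−p̂)(z/E)² = 0.372 × 0.628 × (1.751/0.04)² = 447.67
Round up: n = 448.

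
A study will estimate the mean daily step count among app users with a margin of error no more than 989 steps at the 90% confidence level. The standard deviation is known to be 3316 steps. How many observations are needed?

For a mean, the margin of error is E = z·σ/√n, so n = (zσ/E)².
At 90% confidence, z = 1.645.
n = (1.645 × 3316 / 989)² = 30.42
Round up: n = 31.

31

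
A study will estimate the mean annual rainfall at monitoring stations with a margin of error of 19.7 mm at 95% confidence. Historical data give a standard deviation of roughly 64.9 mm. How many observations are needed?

For a mean, the margin of error is E = z·σ/√n, so n = (zσ/E)².
At 95% confidence, z = 1.960.
n = (1.960 × 64.9 / 19.7)² = 41.69
Round up: n = 42.

42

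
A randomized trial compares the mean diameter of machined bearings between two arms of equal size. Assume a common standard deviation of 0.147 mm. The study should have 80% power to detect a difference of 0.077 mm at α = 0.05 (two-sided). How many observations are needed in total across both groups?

For two equal groups, n per group = 2·((z_{α/2} + z_β)·σ/δ)².
z_{α/2} = 1.960; z_β = 0.842 (power 80%).
n = 2 × (2.802 × 0.147 / 0.077)² = 2 × 28.61 = 57.22
Round up: n = 58 per group.
Total across both groups: 2 × 58 = 116.

116 total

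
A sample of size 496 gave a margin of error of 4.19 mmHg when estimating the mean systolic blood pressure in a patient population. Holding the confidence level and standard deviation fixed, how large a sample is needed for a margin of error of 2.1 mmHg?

Margin of error scales as 1/√n, so n₂ = n₁·(E₁/E₂)².
n₂ = 496 × (4.19/2.1)² = 496 × 3.981 = 1974.58
Round up: n₂ = 1975.

1975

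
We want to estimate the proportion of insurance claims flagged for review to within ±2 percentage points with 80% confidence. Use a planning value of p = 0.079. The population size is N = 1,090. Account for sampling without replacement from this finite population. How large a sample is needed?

For a proportion with margin E = 0.02 at 80% confidence, z = 1.282.
n = p̂(1−p̂)(z/E)² = 0.079 × 0.921 × (1.282/0.02)² = 298.95 — call this n₀.
Finite-population correction with N = 1,090: n = n₀ / (1 + (n₀−1)/N) = 298.95 / 1.273 = 234.84
Round up: n = 235.

235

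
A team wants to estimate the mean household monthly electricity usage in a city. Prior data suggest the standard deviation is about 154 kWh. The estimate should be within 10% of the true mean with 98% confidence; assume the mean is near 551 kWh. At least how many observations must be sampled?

43

For a mean, the margin of error is E = z·σ/√n, so n = (zσ/E)².
At 98% confidence, z = 2.326.
E = 10% of 551 = 55.1 kWh.
n = (2.326 × 154 / 55.1)² = 42.26
Round up: n = 43.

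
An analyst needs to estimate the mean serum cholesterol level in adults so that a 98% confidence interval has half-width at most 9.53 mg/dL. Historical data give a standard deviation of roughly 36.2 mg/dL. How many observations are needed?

For a mean, the margin of error is E = z·σ/√n, so n = (zσ/E)².
At 98% confidence, z = 2.326.
n = (2.326 × 36.2 / 9.53)² = 78.06
Round up: n = 79.

n = 79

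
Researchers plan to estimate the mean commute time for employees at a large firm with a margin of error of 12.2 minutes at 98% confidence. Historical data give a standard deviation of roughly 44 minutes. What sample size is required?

71

For a mean, the margin of error is E = z·σ/√n, so n = (zσ/E)².
At 98% confidence, z = 2.326.
n = (2.326 × 44 / 12.2)² = 70.37
Round up: n = 71.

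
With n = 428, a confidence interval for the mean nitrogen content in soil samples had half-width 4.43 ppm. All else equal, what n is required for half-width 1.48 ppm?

n = 3835

Margin of error scales as 1/√n, so n₂ = n₁·(E₁/E₂)².
n₂ = 428 × (4.43/1.48)² = 428 × 8.96 = 3834.88
Round up: n₂ = 3835.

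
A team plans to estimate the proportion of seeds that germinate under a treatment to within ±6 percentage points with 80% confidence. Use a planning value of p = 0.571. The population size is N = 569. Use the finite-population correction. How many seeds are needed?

94

For a proportion with margin E = 0.06 at 80% confidence, z = 1.282.
n = p̂(1−p̂)(z/E)² = 0.571 × 0.429 × (1.282/0.06)² = 111.83 — call this n₀.
Finite-population correction with N = 569: n = n₀ / (1 + (n₀−1)/N) = 111.83 / 1.195 = 93.58
Round up: n = 94.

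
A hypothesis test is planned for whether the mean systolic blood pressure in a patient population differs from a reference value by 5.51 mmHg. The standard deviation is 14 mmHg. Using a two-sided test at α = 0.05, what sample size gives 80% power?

For a one-sample z-test, n = ((z_{α/2} + z_β)·σ/δ)².
z_{α/2} = 1.960 (two-sided α = 0.05); z_β = 0.842 (power 80% → β = 0.2).
n = (2.802 × 14 / 5.51)² = 50.69
Round up: n = 51.

51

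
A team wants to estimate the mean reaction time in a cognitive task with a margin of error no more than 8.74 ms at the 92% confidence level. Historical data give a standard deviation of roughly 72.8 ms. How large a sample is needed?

For a mean, the margin of error is E = z·σ/√n, so n = (zσ/E)².
At 92% confidence, z = 1.751.
n = (1.751 × 72.8 / 8.74)² = 212.72
Round up: n = 213.

213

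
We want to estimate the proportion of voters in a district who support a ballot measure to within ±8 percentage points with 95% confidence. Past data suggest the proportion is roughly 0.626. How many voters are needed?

141

For a proportion with margin E = 0.08 at 95% confidence, z = 1.960.
n = p̂(1−p̂)(z/E)² = 0.626 × 0.374 × (1.960/0.08)² = 140.53
Round up: n = 141.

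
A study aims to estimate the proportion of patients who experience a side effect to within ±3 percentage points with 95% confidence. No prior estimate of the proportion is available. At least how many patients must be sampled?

For a proportion with margin E = 0.03 at 95% confidence, z = 1.960.
With no prior estimate, use p = 0.5, which maximizes p(1−p) at 0.25.
n = 0.25 × (z/E)² = 0.25 × (1.960/0.03)² = 1067.11
Round up: n = 1068.

1068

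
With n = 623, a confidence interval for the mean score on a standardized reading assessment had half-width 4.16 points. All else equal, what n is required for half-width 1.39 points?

Margin of error scales as 1/√n, so n₂ = n₁·(E₁/E₂)².
n₂ = 623 × (4.16/1.39)² = 623 × 8.957 = 5580.21
Round up: n₂ = 5581.

5581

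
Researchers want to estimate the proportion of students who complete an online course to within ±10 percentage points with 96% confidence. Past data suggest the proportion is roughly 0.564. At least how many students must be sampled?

n = 104

For a proportion with margin E = 0.1 at 96% confidence, z = 2.054.
n = p̂(1−p̂)(z/E)² = 0.564 × 0.436 × (2.054/0.1)² = 103.74
Round up: n = 104.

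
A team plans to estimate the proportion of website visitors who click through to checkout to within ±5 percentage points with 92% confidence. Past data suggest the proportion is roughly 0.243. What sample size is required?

For a proportion with margin E = 0.05 at 92% confidence, z = 1.751.
n = p̂(1−p̂)(z/E)² = 0.243 × 0.757 × (1.751/0.05)² = 225.60
Round up: n = 226.

226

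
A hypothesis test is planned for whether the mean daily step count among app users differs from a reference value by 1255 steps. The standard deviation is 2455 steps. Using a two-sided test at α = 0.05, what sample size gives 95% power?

For a one-sample z-test, n = ((z_{α/2} + z_β)·σ/δ)².
z_{α/2} = 1.960 (two-sided α = 0.05); z_β = 1.645 (power 95% → β = 0.05).
n = (3.605 × 2455 / 1255)² = 49.73
Round up: n = 50.

50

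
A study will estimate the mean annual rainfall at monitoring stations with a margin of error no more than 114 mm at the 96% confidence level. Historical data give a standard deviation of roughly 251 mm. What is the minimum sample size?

n = 21

For a mean, the margin of error is E = z·σ/√n, so n = (zσ/E)².
At 96% confidence, z = 2.054.
n = (2.054 × 251 / 114)² = 20.45
Round up: n = 21.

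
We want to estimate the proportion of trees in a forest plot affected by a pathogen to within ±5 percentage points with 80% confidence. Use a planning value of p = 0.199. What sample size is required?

For a proportion with margin E = 0.05 at 80% confidence, z = 1.282.
n = p̂(1−p̂)(z/E)² = 0.199 × 0.801 × (1.282/0.05)² = 104.79
Round up: n = 105.

105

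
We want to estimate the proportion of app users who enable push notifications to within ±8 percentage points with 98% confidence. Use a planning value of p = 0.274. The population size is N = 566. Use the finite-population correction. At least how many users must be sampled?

For a proportion with margin E = 0.08 at 98% confidence, z = 2.326.
n = p̂(1−p̂)(z/E)² = 0.274 × 0.726 × (2.326/0.08)² = 168.16 — call this n₀.
Finite-population correction with N = 566: n = n₀ / (1 + (n₀−1)/N) = 168.16 / 1.295 = 129.85
Round up: n = 130.

130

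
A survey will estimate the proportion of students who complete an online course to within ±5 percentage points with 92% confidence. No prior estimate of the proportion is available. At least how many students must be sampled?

For a proportion with margin E = 0.05 at 92% confidence, z = 1.751.
With no prior estimate, use p = 0.5, which maximizes p(1−p) at 0.25.
n = 0.25 × (z/E)² = 0.25 × (1.751/0.05)² = 306.60
Round up: n = 307.

307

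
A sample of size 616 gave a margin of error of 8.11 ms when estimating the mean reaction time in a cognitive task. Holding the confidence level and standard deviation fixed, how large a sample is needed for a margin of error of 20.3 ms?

99

Margin of error scales as 1/√n, so n₂ = n₁·(E₁/E₂)².
n₂ = 616 × (8.11/20.3)² = 616 × 0.1596 = 98.31
Round up: n₂ = 99.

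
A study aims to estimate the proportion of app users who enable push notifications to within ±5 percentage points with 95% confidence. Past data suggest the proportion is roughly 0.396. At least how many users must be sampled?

For a proportion with margin E = 0.05 at 95% confidence, z = 1.960.
n = p̂(1−p̂)(z/E)² = 0.396 × 0.604 × (1.960/0.05)² = 367.54
Round up: n = 368.

368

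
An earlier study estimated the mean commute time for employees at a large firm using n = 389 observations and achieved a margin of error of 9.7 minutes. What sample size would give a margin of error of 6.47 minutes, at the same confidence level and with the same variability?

Margin of error scales as 1/√n, so n₂ = n₁·(E₁/E₂)².
n₂ = 389 × (9.7/6.47)² = 389 × 2.248 = 874.47
Round up: n₂ = 875.

n = 875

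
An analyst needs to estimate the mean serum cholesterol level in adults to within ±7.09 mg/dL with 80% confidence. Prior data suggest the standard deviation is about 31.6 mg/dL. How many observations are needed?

For a mean, the margin of error is E = z·σ/√n, so n = (zσ/E)².
At 80% confidence, z = 1.282.
n = (1.282 × 31.6 / 7.09)² = 32.65
Round up: n = 33.

33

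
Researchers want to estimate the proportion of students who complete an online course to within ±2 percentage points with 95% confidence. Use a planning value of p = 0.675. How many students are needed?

n = 2107

For a proportion with margin E = 0.02 at 95% confidence, z = 1.960.
n = p̂(1−p̂)(z/E)² = 0.675 × 0.325 × (1.960/0.02)² = 2106.88
Round up: n = 2107.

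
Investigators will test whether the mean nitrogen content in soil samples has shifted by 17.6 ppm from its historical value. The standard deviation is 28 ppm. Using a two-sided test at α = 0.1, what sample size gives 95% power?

For a one-sample z-test, n = ((z_{α/2} + z_β)·σ/δ)².
z_{α/2} = 1.645 (two-sided α = 0.1); z_β = 1.645 (power 95% → β = 0.05).
n = (3.290 × 28 / 17.6)² = 27.40
Round up: n = 28.

n = 28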